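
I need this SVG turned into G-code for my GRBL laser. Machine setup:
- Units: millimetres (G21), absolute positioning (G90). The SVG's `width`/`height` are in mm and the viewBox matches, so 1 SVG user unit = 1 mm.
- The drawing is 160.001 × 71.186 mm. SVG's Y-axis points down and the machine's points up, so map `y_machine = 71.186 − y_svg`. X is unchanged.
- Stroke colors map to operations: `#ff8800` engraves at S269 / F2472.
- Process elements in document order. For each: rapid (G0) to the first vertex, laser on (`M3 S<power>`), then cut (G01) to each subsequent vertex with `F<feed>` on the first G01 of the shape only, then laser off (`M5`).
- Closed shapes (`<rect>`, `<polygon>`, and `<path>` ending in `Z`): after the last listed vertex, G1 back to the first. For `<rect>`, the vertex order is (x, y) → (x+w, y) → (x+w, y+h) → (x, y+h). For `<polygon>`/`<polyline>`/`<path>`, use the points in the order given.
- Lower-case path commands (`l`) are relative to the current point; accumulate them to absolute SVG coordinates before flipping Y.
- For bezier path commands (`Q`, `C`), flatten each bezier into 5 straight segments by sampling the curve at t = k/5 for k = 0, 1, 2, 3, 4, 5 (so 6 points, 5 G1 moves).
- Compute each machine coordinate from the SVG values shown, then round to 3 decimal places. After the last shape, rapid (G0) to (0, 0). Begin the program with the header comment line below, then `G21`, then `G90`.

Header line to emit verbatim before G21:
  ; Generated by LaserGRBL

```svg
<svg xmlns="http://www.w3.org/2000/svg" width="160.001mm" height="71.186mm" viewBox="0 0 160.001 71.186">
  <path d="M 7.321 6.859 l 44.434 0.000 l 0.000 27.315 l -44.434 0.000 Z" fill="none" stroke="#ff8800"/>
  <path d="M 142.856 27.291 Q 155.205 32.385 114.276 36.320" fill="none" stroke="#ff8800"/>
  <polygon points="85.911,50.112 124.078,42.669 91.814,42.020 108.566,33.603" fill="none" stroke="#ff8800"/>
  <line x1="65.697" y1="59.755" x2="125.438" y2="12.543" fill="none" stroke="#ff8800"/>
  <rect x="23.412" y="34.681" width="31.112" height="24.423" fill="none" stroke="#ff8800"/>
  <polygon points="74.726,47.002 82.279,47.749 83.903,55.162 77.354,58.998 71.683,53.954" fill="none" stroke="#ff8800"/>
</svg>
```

viewBox `0 0 160.001 71.186` with mm width/height → 1 unit = 1 mm. Flip: y_m = 71.186 − y_svg.

**Shape 1** — `<path>` rectangle, stroke `#ff8800` → engrave (S269, F2472). Machine vertices: (7.321,64.327) → (51.755,64.327) → (51.755,37.012) → (7.321,37.012) → (7.321,64.327). Closed: final G1 returns to the first vertex.

**Shape 2** — `<path>` quadratic bezier, stroke `#ff8800` → engrave (S269, F2472). Control points (SVG): P0=(142.856,27.291), P1=(155.205,32.385), P2=(114.276,36.320); sampled at t=k/5. Machine vertices: (142.856,43.895) → (145.664,41.904) → (144.211,40.005) → (138.495,38.199) → (128.516,36.486) → (114.276,34.866). Open path.

**Shape 3** — `<polygon>` closed polygon, stroke `#ff8800` → engrave (S269, F2472). Machine vertices: (85.911,21.074) → (124.078,28.517) → (91.814,29.166) → (108.566,37.583) → (85.911,21.074). Closed: final G1 returns to the first vertex.

**Shape 4** — `<line>` line segment, stroke `#ff8800` → engrave (S269, F2472). Machine vertices: (65.697,11.431) → (125.438,58.643). Open path.

**Shape 5** — `<rect>` rectangle, stroke `#ff8800` → engrave (S269, F2472). Machine vertices: (23.412,36.505) → (54.524,36.505) → (54.524,12.082) → (23.412,12.082) → (23.412,36.505). Closed: final G1 returns to the first vertex.

**Shape 6** — `<polygon>` regular polygon, stroke `#ff8800` → engrave (S269, F2472). Machine vertices: (74.726,24.184) → (82.279,23.437) → (83.903,16.024) → (77.354,12.188) → (71.683,17.232) → (74.726,24.184). Closed: final G1 returns to the first vertex.

; Generated by LaserGRBL
G21
G90
G0 X7.321 Y64.327
M3 S269
G01 X51.755 Y64.327 F2472
G01 X51.755 Y37.012
G01 X7.321 Y37.012
G01 X7.321 Y64.327
M5
G0 X142.856 Y43.895
M3 S269
G01 X145.664 Y41.904 F2472
G01 X144.211 Y40.005
G01 X138.495 Y38.199
G01 X128.516 Y36.486
G01 X114.276 Y34.866
M5
G0 X85.911 Y21.074
M3 S269
G01 X124.078 Y28.517 F2472
G01 X91.814 Y29.166
G01 X108.566 Y37.583
G01 X85.911 Y21.074
M5
G0 X65.697 Y11.431
M3 S269
G01 X125.438 Y58.643 F2472
M5
G0 X23.412 Y36.505
M3 S269
G01 X54.524 Y36.505 F2472
G01 X54.524 Y12.082
G01 X23.412 Y12.082
G01 X23.412 Y36.505
M5
G0 X74.726 Y24.184
M3 S269
G01 X82.279 Y23.437 F2472
G01 X83.903 Y16.024
G01 X77.354 Y12.188
G01 X71.683 Y17.232
G01 X74.726 Y24.184
M5
G0 X0.000 Y0.000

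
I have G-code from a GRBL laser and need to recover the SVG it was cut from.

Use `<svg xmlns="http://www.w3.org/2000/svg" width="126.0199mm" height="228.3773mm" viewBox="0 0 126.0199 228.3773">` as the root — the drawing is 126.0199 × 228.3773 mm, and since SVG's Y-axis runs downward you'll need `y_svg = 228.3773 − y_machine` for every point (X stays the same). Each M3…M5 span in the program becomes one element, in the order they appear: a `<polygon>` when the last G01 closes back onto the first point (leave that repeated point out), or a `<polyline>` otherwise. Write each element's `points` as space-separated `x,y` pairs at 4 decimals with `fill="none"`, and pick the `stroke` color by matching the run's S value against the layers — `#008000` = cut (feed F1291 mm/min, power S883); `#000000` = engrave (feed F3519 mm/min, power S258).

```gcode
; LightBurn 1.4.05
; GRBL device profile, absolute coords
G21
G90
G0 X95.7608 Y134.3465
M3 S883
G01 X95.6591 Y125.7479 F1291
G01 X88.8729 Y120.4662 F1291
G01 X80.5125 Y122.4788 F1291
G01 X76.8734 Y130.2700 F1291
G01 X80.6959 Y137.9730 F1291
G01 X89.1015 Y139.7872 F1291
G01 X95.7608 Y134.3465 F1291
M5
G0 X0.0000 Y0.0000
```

Machine Y-up, SVG Y-down with viewBox height 228.3773, so y_svg = 228.3773 − y_machine; X carries over. Every run uses S883, so all elements get stroke `#008000` (cut).

Run 1: The run returns to its start, so emit a `<polygon>` with points (Y-flipped): 95.7608,94.0308 95.6591,102.6294 88.8729,107.9111 80.5125,105.8985 76.8734,98.1073 80.6959,90.4043 89.1015,88.5901.

<svg xmlns="http://www.w3.org/2000/svg" width="126.0199mm" height="228.3773mm" viewBox="0 0 126.0199 228.3773">
  <polygon points="95.7608,94.0308 95.6591,102.6294 88.8729,107.9111 80.5125,105.8985 76.8734,98.1073 80.6959,90.4043 89.1015,88.5901" fill="none" stroke="#008000"/>
</svg>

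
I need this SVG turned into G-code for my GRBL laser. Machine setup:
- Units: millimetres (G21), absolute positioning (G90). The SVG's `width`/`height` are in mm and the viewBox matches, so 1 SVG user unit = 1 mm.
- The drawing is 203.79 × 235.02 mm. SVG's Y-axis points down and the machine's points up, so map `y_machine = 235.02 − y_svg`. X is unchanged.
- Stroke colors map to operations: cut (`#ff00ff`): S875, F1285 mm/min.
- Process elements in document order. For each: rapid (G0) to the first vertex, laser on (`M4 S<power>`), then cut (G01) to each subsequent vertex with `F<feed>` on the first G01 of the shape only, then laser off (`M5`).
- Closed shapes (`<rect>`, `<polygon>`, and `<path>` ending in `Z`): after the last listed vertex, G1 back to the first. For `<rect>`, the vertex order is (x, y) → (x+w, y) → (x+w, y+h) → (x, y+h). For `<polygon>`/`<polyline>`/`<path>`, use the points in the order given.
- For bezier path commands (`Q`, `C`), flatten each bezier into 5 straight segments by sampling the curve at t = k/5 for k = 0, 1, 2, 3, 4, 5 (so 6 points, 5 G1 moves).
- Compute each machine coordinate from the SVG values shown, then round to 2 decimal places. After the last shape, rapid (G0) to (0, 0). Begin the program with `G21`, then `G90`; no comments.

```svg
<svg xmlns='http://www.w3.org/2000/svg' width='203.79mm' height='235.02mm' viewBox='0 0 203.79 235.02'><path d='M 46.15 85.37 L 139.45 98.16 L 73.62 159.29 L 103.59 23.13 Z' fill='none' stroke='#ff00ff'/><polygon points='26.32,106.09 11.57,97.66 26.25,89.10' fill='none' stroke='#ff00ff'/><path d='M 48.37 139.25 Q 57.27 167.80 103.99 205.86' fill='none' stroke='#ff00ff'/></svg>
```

G21
G90
G0 X46.15 Y149.65
M4 S875
G01 X139.45 Y136.86 F1285
G01 X73.62 Y75.73
G01 X103.59 Y211.89
G01 X46.15 Y149.65
M5
G0 X26.32 Y128.93
M4 S875
G01 X11.57 Y137.36 F1285
G01 X26.25 Y145.92
G01 X26.32 Y128.93
M5
G0 X48.37 Y95.77
M4 S875
G01 X53.44 Y83.97 F1285
G01 X61.54 Y71.41
G01 X72.67 Y58.09
G01 X86.81 Y44.00
G01 X103.99 Y29.16
M5
G0 X0.00 Y0.00

1 u = 1 mm; y_m = 235.02 − y.

[1] `<path>` closed polygon, #ff00ff→cut S875 F1285: (46.15,149.65) → (139.45,136.86) → (73.62,75.73) → (103.59,211.89) → (46.15,149.65) (closed)

[2] `<polygon>` regular polygon, #ff00ff→cut S875 F1285: (26.32,128.93) → (11.57,137.36) → (26.25,145.92) → (26.32,128.93) (closed)

[3] `<path>` quadratic bezier, #ff00ff→cut S875 F1285: (48.37,95.77) → (53.44,83.97) → (61.54,71.41) → (72.67,58.09) → (86.81,44.00) → (103.99,29.16)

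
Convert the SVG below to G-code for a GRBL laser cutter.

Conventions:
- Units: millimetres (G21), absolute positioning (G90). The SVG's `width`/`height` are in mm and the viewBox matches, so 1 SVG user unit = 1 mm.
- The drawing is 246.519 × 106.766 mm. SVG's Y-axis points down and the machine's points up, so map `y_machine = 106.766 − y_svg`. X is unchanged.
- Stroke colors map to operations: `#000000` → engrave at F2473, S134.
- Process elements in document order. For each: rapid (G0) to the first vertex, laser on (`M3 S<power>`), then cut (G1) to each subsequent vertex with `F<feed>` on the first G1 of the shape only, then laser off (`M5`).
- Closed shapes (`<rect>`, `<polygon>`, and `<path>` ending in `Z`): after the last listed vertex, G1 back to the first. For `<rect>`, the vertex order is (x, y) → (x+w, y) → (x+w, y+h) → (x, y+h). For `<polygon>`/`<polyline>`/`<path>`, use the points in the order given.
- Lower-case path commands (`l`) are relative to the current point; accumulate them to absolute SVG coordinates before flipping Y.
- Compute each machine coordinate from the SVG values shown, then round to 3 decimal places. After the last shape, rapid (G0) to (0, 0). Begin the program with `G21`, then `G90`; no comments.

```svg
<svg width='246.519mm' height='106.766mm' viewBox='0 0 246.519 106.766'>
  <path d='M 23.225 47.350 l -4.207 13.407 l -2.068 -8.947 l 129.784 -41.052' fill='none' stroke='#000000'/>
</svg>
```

viewBox `0 0 246.519 106.766` with mm width/height → 1 unit = 1 mm. Flip: y_m = 106.766 − y_svg.

**Shape 1** — `<path>` open polyline, stroke `#000000` → engrave (S134, F2473). Machine vertices: (23.225,59.416) → (19.018,46.009) → (16.950,54.956) → (146.734,96.008). Open path.

G21
G90
G0 X23.225 Y59.416
M3 S134
G1 X19.018 Y46.009 F2473
G1 X16.950 Y54.956
G1 X146.734 Y96.008
M5
G0 X0.000 Y0.000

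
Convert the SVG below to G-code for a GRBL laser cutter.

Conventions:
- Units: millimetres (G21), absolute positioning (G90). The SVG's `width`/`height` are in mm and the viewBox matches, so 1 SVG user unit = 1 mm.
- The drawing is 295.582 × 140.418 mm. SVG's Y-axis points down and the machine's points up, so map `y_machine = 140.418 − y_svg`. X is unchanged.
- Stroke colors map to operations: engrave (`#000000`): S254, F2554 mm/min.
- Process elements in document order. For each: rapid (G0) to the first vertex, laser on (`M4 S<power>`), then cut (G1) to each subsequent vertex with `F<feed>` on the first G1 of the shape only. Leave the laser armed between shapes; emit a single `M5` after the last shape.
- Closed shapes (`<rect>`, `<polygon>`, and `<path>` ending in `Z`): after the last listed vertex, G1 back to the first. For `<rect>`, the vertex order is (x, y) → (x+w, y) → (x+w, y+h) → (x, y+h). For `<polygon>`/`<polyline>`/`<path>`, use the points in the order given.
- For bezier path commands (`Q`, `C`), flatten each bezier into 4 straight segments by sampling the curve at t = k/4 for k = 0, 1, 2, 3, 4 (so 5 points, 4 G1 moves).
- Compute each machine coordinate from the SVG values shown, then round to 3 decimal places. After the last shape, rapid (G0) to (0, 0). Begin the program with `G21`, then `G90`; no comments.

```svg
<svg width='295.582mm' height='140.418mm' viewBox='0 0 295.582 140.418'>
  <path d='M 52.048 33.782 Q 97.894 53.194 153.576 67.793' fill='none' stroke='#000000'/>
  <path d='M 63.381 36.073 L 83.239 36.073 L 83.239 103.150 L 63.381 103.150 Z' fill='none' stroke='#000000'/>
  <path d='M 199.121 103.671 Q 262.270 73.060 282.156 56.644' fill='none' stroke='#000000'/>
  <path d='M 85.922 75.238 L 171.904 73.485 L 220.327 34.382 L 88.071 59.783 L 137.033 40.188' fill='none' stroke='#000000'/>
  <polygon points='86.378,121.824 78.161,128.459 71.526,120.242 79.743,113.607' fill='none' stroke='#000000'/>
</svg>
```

G21
G90
G0 X52.048 Y106.636
M4 S254
G1 X75.586 Y97.231 F2554
G1 X100.353 Y88.427
G1 X126.350 Y80.225
G1 X153.576 Y72.625
G0 X63.381 Y104.345
M4 S254
G1 X83.239 Y104.345 F2554
G1 X83.239 Y37.268
G1 X63.381 Y37.268
G1 X63.381 Y104.345
G0 X199.121 Y36.747
M4 S254
G1 X227.992 Y51.165 F2554
G1 X251.454 Y63.809
G1 X269.509 Y74.679
G1 X282.156 Y83.774
G0 X85.922 Y65.180
M4 S254
G1 X171.904 Y66.933 F2554
G1 X220.327 Y106.036
G1 X88.071 Y80.635
G1 X137.033 Y100.230
G0 X86.378 Y18.594
M4 S254
G1 X78.161 Y11.959 F2554
G1 X71.526 Y20.176
G1 X79.743 Y26.811
G1 X86.378 Y18.594
M5
G0 X0.000 Y0.000

Since the viewBox matches the mm dimensions, user units are millimetres directly. The only transform is the Y-flip y_m = 140.418 − y_svg.

Shape 1 is a quadratic bezier drawn with `<path>`. Its stroke #000000 means engrave at S254, F2554. After flipping Y the toolpath is (52.048,106.636) → (75.586,97.231) → (100.353,88.427) → (126.350,80.225) → (153.576,72.625).

Shape 2 is a rectangle drawn with `<path>`. Its stroke #000000 means engrave at S254, F2554. After flipping Y the toolpath is (63.381,104.345) → (83.239,104.345) → (83.239,37.268) → (63.381,37.268) → (63.381,104.345), returning to the start.

Shape 3 is a quadratic bezier drawn with `<path>`. Its stroke #000000 means engrave at S254, F2554. After flipping Y the toolpath is (199.121,36.747) → (227.992,51.165) → (251.454,63.809) → (269.509,74.679) → (282.156,83.774).

Shape 4 is a open polyline drawn with `<path>`. Its stroke #000000 means engrave at S254, F2554. After flipping Y the toolpath is (85.922,65.180) → (171.904,66.933) → (220.327,106.036) → (88.071,80.635) → (137.033,100.230).

Shape 5 is a regular polygon drawn with `<polygon>`. Its stroke #000000 means engrave at S254, F2554. After flipping Y the toolpath is (86.378,18.594) → (78.161,11.959) → (71.526,20.176) → (79.743,26.811) → (86.378,18.594), returning to the start.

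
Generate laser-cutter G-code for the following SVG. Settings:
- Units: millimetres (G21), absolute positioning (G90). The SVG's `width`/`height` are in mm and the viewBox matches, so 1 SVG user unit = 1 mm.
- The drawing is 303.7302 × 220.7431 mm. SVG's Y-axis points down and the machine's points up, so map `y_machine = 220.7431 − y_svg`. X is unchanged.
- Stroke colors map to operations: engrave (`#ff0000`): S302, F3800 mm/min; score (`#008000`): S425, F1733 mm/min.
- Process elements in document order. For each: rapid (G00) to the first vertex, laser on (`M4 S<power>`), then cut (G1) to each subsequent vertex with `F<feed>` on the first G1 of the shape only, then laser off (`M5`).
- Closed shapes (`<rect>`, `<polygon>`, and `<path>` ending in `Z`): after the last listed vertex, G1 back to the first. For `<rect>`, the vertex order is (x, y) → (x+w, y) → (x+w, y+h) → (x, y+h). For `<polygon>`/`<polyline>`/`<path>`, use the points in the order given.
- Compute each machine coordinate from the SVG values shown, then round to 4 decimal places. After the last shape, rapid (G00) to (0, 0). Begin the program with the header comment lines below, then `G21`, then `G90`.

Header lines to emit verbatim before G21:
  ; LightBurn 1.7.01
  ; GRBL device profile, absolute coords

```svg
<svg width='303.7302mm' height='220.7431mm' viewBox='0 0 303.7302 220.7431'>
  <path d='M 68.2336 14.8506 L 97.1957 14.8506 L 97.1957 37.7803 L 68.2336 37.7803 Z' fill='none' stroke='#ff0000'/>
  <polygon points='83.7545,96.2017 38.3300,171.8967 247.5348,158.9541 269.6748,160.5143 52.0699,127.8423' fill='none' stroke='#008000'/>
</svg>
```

; LightBurn 1.7.01
; GRBL device profile, absolute coords
G21
G90
G00 X68.2336 Y205.8925
M4 S302
G1 X97.1957 Y205.8925 F3800
G1 X97.1957 Y182.9628
G1 X68.2336 Y182.9628
G1 X68.2336 Y205.8925
M5
G00 X83.7545 Y124.5414
M4 S425
G1 X38.3300 Y48.8464 F1733
G1 X247.5348 Y61.7890
G1 X269.6748 Y60.2288
G1 X52.0699 Y92.9008
G1 X83.7545 Y124.5414
M5
G00 X0.0000 Y0.0000

1 u = 1 mm; y_m = 220.7431 − y.

[1] `<path>` rectangle, #ff0000→engrave S302 F3800: (68.2336,205.8925) → (97.1957,205.8925) → (97.1957,182.9628) → (68.2336,182.9628) → (68.2336,205.8925) (closed)

[2] `<polygon>` closed polygon, #008000→score S425 F1733: (83.7545,124.5414) → (38.3300,48.8464) → (247.5348,61.7890) → (269.6748,60.2288) → (52.0699,92.9008) → (83.7545,124.5414) (closed)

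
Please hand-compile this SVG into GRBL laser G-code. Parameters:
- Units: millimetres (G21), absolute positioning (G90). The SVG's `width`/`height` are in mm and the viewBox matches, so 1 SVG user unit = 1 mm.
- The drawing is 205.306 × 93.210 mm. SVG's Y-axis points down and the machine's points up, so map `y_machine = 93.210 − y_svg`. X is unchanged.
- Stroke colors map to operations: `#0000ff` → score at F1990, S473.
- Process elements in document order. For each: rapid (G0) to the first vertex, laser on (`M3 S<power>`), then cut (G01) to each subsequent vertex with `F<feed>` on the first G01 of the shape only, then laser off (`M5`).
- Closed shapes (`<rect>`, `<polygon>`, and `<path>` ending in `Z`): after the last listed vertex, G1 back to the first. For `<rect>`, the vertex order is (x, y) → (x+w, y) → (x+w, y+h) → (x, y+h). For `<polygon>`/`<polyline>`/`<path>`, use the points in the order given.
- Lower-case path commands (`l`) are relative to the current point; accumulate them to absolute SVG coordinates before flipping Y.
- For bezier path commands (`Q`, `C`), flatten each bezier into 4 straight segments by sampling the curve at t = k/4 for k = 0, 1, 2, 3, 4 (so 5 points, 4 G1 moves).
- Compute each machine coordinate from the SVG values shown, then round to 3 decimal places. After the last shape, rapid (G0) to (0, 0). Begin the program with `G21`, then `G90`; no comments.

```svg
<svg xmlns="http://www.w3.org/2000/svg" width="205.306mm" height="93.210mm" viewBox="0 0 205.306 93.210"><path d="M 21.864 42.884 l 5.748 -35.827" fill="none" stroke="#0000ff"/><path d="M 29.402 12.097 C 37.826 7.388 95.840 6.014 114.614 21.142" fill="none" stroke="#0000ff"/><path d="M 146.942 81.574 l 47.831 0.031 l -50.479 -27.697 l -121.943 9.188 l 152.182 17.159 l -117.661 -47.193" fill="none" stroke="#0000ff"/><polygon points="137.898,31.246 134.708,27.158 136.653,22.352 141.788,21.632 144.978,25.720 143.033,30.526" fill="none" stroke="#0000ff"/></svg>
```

1 u = 1 mm; y_m = 93.210 − y.

[1] `<path>` line segment, #0000ff→score S473 F1990: (21.864,50.326) → (27.612,86.153)

[2] `<path>` cubic bezier, #0000ff→score S473 F1990: (29.402,81.113) → (43.630,83.814) → (68.127,84.029) → (94.564,80.526) → (114.614,72.068)

[3] `<path>` open polyline, #0000ff→score S473 F1990: (146.942,11.636) → (194.773,11.605) → (144.294,39.302) → (22.351,30.114) → (174.533,12.955) → (56.872,60.148)

[4] `<polygon>` regular polygon, #0000ff→score S473 F1990: (137.898,61.964) → (134.708,66.052) → (136.653,70.858) → (141.788,71.578) → (144.978,67.490) → (143.033,62.684) → (137.898,61.964) (closed)

G21
G90
G0 X21.864 Y50.326
M3 S473
G01 X27.612 Y86.153 F1990
M5
G0 X29.402 Y81.113
M3 S473
G01 X43.630 Y83.814 F1990
G01 X68.127 Y84.029
G01 X94.564 Y80.526
G01 X114.614 Y72.068
M5
G0 X146.942 Y11.636
M3 S473
G01 X194.773 Y11.605 F1990
G01 X144.294 Y39.302
G01 X22.351 Y30.114
G01 X174.533 Y12.955
G01 X56.872 Y60.148
M5
G0 X137.898 Y61.964
M3 S473
G01 X134.708 Y66.052 F1990
G01 X136.653 Y70.858
G01 X141.788 Y71.578
G01 X144.978 Y67.490
G01 X143.033 Y62.684
G01 X137.898 Y61.964
M5
G0 X0.000 Y0.000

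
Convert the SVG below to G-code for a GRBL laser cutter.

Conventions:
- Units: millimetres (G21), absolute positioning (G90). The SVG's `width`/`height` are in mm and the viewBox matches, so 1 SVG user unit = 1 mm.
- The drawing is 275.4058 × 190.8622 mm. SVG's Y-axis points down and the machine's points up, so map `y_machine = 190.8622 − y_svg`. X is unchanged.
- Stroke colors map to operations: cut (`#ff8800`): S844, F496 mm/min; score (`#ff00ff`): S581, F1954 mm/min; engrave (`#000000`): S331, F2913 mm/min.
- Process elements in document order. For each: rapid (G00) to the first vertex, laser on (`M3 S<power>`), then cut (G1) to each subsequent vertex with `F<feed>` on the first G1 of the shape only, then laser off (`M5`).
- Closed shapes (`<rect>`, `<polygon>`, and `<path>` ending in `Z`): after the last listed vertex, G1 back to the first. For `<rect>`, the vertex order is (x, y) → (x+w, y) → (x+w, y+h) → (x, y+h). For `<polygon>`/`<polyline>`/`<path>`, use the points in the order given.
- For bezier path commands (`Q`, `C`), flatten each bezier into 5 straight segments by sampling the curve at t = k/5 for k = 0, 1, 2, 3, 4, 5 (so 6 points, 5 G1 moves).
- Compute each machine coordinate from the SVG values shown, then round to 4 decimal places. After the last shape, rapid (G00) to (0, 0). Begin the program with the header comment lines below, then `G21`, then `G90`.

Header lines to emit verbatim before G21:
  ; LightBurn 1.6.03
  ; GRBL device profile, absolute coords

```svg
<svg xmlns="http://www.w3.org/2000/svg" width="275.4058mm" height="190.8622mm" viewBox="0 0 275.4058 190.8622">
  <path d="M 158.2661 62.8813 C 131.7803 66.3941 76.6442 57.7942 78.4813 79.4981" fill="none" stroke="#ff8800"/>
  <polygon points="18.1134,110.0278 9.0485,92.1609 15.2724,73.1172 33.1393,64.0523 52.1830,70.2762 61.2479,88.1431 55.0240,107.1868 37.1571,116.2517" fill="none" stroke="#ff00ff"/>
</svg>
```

Since the viewBox matches the mm dimensions, user units are millimetres directly. The only transform is the Y-flip y_m = 190.8622 − y_svg.

Shape 1 is a cubic bezier drawn with `<path>`. Its stroke #ff8800 means cut at S844, F496. After flipping Y the toolpath is (158.2661,127.9809) → (139.6216,126.9874) → (118.2109,126.8650) → (98.1440,125.5776) → (83.5308,121.0893) → (78.4813,111.3641).

Shape 2 is a regular polygon drawn with `<polygon>`. Its stroke #ff00ff means score at S581, F1954. After flipping Y the toolpath is (18.1134,80.8344) → (9.0485,98.7013) → (15.2724,117.7450) → (33.1393,126.8099) → (52.1830,120.5860) → (61.2479,102.7191) → (55.0240,83.6754) → (37.1571,74.6105) → (18.1134,80.8344), returning to the start.

; LightBurn 1.6.03
; GRBL device profile, absolute coords
G21
G90
G00 X158.2661 Y127.9809
M3 S844
G1 X139.6216 Y126.9874 F496
G1 X118.2109 Y126.8650
G1 X98.1440 Y125.5776
G1 X83.5308 Y121.0893
G1 X78.4813 Y111.3641
M5
G00 X18.1134 Y80.8344
M3 S581
G1 X9.0485 Y98.7013 F1954
G1 X15.2724 Y117.7450
G1 X33.1393 Y126.8099
G1 X52.1830 Y120.5860
G1 X61.2479 Y102.7191
G1 X55.0240 Y83.6754
G1 X37.1571 Y74.6105
G1 X18.1134 Y80.8344
M5
G00 X0.0000 Y0.0000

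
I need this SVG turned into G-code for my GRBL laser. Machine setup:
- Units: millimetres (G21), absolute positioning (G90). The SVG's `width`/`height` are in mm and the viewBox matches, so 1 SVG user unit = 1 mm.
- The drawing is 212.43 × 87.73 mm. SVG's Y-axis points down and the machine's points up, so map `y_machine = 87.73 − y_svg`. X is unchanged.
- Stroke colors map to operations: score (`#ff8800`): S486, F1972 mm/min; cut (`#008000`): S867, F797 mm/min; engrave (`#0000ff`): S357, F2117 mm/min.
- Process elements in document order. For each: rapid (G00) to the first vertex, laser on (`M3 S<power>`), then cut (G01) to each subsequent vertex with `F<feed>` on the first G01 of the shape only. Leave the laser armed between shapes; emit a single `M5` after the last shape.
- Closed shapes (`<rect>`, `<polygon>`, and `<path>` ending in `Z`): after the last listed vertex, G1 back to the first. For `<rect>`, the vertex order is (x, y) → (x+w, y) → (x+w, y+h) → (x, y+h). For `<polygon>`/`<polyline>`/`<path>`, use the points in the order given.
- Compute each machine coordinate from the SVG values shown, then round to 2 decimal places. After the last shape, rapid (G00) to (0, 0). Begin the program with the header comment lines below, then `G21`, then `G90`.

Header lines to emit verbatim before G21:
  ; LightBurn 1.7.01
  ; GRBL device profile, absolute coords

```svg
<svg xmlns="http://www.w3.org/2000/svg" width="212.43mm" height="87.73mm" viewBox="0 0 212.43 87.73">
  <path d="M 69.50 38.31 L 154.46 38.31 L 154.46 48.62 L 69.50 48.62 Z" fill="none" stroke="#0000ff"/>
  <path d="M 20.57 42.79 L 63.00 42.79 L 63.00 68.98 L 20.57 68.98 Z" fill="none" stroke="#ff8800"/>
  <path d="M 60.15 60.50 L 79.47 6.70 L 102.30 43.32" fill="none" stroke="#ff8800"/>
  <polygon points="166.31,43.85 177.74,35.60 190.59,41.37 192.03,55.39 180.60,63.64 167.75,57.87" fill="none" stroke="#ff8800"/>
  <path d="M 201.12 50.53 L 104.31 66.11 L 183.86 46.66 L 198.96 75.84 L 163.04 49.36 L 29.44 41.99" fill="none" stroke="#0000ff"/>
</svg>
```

; LightBurn 1.7.01
; GRBL device profile, absolute coords
G21
G90
G00 X69.50 Y49.42
M3 S357
G01 X154.46 Y49.42 F2117
G01 X154.46 Y39.11
G01 X69.50 Y39.11
G01 X69.50 Y49.42
G00 X20.57 Y44.94
M3 S486
G01 X63.00 Y44.94 F1972
G01 X63.00 Y18.75
G01 X20.57 Y18.75
G01 X20.57 Y44.94
G00 X60.15 Y27.23
M3 S486
G01 X79.47 Y81.03 F1972
G01 X102.30 Y44.41
G00 X166.31 Y43.88
M3 S486
G01 X177.74 Y52.13 F1972
G01 X190.59 Y46.36
G01 X192.03 Y32.34
G01 X180.60 Y24.09
G01 X167.75 Y29.86
G01 X166.31 Y43.88
G00 X201.12 Y37.20
M3 S357
G01 X104.31 Y21.62 F2117
G01 X183.86 Y41.07
G01 X198.96 Y11.89
G01 X163.04 Y38.37
G01 X29.44 Y45.74
M5
G00 X0.00 Y0.00

1 u = 1 mm; y_m = 87.73 − y.

[1] `<path>` rectangle, #0000ff→engrave S357 F2117: (69.50,49.42) → (154.46,49.42) → (154.46,39.11) → (69.50,39.11) → (69.50,49.42) (closed)

[2] `<path>` rectangle, #ff8800→score S486 F1972: (20.57,44.94) → (63.00,44.94) → (63.00,18.75) → (20.57,18.75) → (20.57,44.94) (closed)

[3] `<path>` open polyline, #ff8800→score S486 F1972: (60.15,27.23) → (79.47,81.03) → (102.30,44.41)

[4] `<polygon>` regular polygon, #ff8800→score S486 F1972: (166.31,43.88) → (177.74,52.13) → (190.59,46.36) → (192.03,32.34) → (180.60,24.09) → (167.75,29.86) → (166.31,43.88) (closed)

[5] `<path>` open polyline, #0000ff→engrave S357 F2117: (201.12,37.20) → (104.31,21.62) → (183.86,41.07) → (198.96,11.89) → (163.04,38.37) → (29.44,45.74)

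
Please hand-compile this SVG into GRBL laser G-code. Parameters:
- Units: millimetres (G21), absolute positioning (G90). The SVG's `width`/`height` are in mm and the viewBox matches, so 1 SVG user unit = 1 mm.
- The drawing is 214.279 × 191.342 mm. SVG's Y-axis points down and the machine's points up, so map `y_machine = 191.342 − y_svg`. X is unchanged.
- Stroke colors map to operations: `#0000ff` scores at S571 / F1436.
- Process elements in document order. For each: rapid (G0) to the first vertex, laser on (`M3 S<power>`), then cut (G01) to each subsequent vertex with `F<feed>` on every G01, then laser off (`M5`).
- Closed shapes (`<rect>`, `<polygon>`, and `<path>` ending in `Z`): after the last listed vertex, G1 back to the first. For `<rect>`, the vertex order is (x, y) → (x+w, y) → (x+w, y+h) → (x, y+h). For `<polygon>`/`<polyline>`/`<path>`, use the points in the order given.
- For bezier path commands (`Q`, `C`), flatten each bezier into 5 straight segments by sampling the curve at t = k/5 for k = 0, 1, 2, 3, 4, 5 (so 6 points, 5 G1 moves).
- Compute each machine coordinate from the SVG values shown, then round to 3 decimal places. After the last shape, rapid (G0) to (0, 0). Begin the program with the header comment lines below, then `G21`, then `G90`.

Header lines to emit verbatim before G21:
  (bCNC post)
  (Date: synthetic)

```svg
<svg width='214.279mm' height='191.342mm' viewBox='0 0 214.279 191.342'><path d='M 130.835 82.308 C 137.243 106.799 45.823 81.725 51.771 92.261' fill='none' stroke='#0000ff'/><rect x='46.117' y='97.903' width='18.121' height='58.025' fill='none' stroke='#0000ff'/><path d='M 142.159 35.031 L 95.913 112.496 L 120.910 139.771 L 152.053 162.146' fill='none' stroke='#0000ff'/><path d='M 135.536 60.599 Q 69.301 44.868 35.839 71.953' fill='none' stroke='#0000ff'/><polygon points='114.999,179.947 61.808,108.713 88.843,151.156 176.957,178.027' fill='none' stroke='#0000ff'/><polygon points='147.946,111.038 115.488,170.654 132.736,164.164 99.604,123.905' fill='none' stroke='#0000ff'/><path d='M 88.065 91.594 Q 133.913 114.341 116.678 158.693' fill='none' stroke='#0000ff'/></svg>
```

(bCNC post)
(Date: synthetic)
G21
G90
G0 X130.835 Y109.034
M3 S571
G01 X124.502 Y99.606 F1436
G01 X104.060 Y97.985 F1436
G01 X78.877 Y100.083 F1436
G01 X58.325 Y101.811 F1436
G01 X51.771 Y99.081 F1436
M5
G0 X46.117 Y93.439
M3 S571
G01 X64.238 Y93.439 F1436
G01 X64.238 Y35.414 F1436
G01 X46.117 Y35.414 F1436
G01 X46.117 Y93.439 F1436
M5
G0 X142.159 Y156.311
M3 S571
G01 X95.913 Y78.846 F1436
G01 X120.910 Y51.571 F1436
G01 X152.053 Y29.196 F1436
M5
G0 X135.536 Y130.743
M3 S571
G01 X110.353 Y135.323 F1436
G01 X87.792 Y136.477 F1436
G01 X67.852 Y134.206 F1436
G01 X50.535 Y128.510 F1436
G01 X35.839 Y119.389 F1436
M5
G0 X114.999 Y11.395
M3 S571
G01 X61.808 Y82.629 F1436
G01 X88.843 Y40.186 F1436
G01 X176.957 Y13.315 F1436
G01 X114.999 Y11.395 F1436
M5
G0 X147.946 Y80.304
M3 S571
G01 X115.488 Y20.688 F1436
G01 X132.736 Y27.178 F1436
G01 X99.604 Y67.437 F1436
G01 X147.946 Y80.304 F1436
M5
G0 X88.065 Y99.748
M3 S571
G01 X103.881 Y89.785 F1436
G01 X114.650 Y78.094 F1436
G01 X120.373 Y64.674 F1436
G01 X121.049 Y49.526 F1436
G01 X116.678 Y32.649 F1436
M5
G0 X0.000 Y0.000

Since the viewBox matches the mm dimensions, user units are millimetres directly. The only transform is the Y-flip y_m = 191.342 − y_svg.

Shape 1 is a cubic bezier drawn with `<path>`. Its stroke #0000ff means score at S571, F1436. After flipping Y the toolpath is (130.835,109.034) → (124.502,99.606) → (104.060,97.985) → (78.877,100.083) → (58.325,101.811) → (51.771,99.081).

Shape 2 is a rectangle drawn with `<rect>`. Its stroke #0000ff means score at S571, F1436. After flipping Y the toolpath is (46.117,93.439) → (64.238,93.439) → (64.238,35.414) → (46.117,35.414) → (46.117,93.439), returning to the start.

Shape 3 is a open polyline drawn with `<path>`. Its stroke #0000ff means score at S571, F1436. After flipping Y the toolpath is (142.159,156.311) → (95.913,78.846) → (120.910,51.571) → (152.053,29.196).

Shape 4 is a quadratic bezier drawn with `<path>`. Its stroke #0000ff means score at S571, F1436. After flipping Y the toolpath is (135.536,130.743) → (110.353,135.323) → (87.792,136.477) → (67.852,134.206) → (50.535,128.510) → (35.839,119.389).

Shape 5 is a closed polygon drawn with `<polygon>`. Its stroke #0000ff means score at S571, F1436. After flipping Y the toolpath is (114.999,11.395) → (61.808,82.629) → (88.843,40.186) → (176.957,13.315) → (114.999,11.395), returning to the start.

Shape 6 is a closed polygon drawn with `<polygon>`. Its stroke #0000ff means score at S571, F1436. After flipping Y the toolpath is (147.946,80.304) → (115.488,20.688) → (132.736,27.178) → (99.604,67.437) → (147.946,80.304), returning to the start.

Shape 7 is a quadratic bezier drawn with `<path>`. Its stroke #0000ff means score at S571, F1436. After flipping Y the toolpath is (88.065,99.748) → (103.881,89.785) → (114.650,78.094) → (120.373,64.674) → (121.049,49.526) → (116.678,32.649).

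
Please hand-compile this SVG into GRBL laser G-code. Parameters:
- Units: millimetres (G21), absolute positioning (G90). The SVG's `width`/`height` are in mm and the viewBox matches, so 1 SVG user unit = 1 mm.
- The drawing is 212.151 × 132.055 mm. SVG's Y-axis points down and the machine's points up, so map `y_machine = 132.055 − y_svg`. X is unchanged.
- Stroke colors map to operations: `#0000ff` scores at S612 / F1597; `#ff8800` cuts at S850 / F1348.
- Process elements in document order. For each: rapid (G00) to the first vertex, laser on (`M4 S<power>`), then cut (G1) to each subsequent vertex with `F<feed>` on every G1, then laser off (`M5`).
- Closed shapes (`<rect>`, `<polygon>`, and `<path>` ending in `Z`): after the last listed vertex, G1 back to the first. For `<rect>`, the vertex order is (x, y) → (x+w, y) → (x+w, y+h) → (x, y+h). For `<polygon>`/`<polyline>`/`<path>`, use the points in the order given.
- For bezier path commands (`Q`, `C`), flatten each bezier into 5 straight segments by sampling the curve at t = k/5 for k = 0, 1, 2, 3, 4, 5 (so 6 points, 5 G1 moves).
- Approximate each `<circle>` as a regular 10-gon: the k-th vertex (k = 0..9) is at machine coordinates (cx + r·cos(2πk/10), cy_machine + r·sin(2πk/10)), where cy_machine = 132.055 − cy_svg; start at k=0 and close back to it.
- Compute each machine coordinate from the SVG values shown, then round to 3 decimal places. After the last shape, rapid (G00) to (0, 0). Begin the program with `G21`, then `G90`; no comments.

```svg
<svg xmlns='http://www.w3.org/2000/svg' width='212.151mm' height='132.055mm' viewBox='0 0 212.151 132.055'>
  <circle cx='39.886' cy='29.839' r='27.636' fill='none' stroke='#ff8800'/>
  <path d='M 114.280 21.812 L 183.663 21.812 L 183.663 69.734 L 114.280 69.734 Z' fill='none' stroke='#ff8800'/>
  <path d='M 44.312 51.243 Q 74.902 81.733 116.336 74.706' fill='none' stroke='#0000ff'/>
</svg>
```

G21
G90
G00 X67.522 Y102.216
M4 S850
G1 X62.244 Y118.460 F1348
G1 X48.426 Y128.499 F1348
G1 X31.346 Y128.499 F1348
G1 X17.528 Y118.460 F1348
G1 X12.250 Y102.216 F1348
G1 X17.528 Y85.972 F1348
G1 X31.346 Y75.933 F1348
G1 X48.426 Y75.933 F1348
G1 X62.244 Y85.972 F1348
G1 X67.522 Y102.216 F1348
M5
G00 X114.280 Y110.243
M4 S850
G1 X183.663 Y110.243 F1348
G1 X183.663 Y62.321 F1348
G1 X114.280 Y62.321 F1348
G1 X114.280 Y110.243 F1348
M5
G00 X44.312 Y80.812
M4 S612
G1 X56.982 Y70.117 F1597
G1 X70.519 Y62.423 F1597
G1 X84.924 Y57.730 F1597
G1 X100.196 Y56.039 F1597
G1 X116.336 Y57.349 F1597
M5
G00 X0.000 Y0.000

Since the viewBox matches the mm dimensions, user units are millimetres directly. The only transform is the Y-flip y_m = 132.055 − y_svg.

Shape 1 is a circle drawn with `<circle>`. Its stroke #ff8800 means cut at S850, F1348. After flipping Y the toolpath is (67.522,102.216) → (62.244,118.460) → (48.426,128.499) → (31.346,128.499) → (17.528,118.460) → (12.250,102.216) → (17.528,85.972) → (31.346,75.933) → (48.426,75.933) → (62.244,85.972) → (67.522,102.216), returning to the start.

Shape 2 is a rectangle drawn with `<path>`. Its stroke #ff8800 means cut at S850, F1348. After flipping Y the toolpath is (114.280,110.243) → (183.663,110.243) → (183.663,62.321) → (114.280,62.321) → (114.280,110.243), returning to the start.

Shape 3 is a quadratic bezier drawn with `<path>`. Its stroke #0000ff means score at S612, F1597. After flipping Y the toolpath is (44.312,80.812) → (56.982,70.117) → (70.519,62.423) → (84.924,57.730) → (100.196,56.039) → (116.336,57.349).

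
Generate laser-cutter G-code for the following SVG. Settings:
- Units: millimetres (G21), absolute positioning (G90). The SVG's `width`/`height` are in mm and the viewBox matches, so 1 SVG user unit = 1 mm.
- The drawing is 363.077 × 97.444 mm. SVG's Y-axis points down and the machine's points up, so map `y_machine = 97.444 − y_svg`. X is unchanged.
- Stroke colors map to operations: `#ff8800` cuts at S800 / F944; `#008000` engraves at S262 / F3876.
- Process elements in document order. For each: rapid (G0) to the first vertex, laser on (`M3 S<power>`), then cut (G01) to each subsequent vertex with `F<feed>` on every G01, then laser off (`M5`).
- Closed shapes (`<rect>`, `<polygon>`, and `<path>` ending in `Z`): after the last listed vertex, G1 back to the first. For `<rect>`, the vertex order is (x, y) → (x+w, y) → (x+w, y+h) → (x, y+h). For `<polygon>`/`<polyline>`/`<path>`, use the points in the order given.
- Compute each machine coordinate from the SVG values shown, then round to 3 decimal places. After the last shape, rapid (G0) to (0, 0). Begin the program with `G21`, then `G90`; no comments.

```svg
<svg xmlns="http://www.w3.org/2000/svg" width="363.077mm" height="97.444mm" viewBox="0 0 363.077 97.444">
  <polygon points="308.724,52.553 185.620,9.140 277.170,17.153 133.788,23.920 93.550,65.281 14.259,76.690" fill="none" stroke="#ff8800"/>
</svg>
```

G21
G90
G0 X308.724 Y44.891
M3 S800
G01 X185.620 Y88.304 F944
G01 X277.170 Y80.291 F944
G01 X133.788 Y73.524 F944
G01 X93.550 Y32.163 F944
G01 X14.259 Y20.754 F944
G01 X308.724 Y44.891 F944
M5
G0 X0.000 Y0.000

1 u = 1 mm; y_m = 97.444 − y.

[1] `<polygon>` closed polygon, #ff8800→cut S800 F944: (308.724,44.891) → (185.620,88.304) → (277.170,80.291) → (133.788,73.524) → (93.550,32.163) → (14.259,20.754) → (308.724,44.891) (closed)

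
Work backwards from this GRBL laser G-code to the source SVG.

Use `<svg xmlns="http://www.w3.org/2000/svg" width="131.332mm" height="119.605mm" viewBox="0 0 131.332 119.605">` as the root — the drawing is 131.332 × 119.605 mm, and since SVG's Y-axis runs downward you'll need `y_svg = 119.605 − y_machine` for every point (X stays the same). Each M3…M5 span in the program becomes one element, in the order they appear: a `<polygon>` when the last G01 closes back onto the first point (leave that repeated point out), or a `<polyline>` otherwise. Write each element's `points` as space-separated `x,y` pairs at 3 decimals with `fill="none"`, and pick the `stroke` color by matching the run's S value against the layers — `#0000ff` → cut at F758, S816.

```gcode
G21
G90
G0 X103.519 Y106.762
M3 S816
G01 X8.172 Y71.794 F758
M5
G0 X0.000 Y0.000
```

<svg xmlns="http://www.w3.org/2000/svg" width="131.332mm" height="119.605mm" viewBox="0 0 131.332 119.605">
  <polyline points="103.519,12.843 8.172,47.811" fill="none" stroke="#0000ff"/>
</svg>

Each laser-on run becomes one SVG element. Flip Y back into SVG space with y_svg = 119.605 − y_machine. Every run uses S816, so all elements get stroke `#0000ff` (cut).

Run 1: The run is open, so emit a `<polyline>` with points (Y-flipped): 103.519,12.843 8.172,47.811.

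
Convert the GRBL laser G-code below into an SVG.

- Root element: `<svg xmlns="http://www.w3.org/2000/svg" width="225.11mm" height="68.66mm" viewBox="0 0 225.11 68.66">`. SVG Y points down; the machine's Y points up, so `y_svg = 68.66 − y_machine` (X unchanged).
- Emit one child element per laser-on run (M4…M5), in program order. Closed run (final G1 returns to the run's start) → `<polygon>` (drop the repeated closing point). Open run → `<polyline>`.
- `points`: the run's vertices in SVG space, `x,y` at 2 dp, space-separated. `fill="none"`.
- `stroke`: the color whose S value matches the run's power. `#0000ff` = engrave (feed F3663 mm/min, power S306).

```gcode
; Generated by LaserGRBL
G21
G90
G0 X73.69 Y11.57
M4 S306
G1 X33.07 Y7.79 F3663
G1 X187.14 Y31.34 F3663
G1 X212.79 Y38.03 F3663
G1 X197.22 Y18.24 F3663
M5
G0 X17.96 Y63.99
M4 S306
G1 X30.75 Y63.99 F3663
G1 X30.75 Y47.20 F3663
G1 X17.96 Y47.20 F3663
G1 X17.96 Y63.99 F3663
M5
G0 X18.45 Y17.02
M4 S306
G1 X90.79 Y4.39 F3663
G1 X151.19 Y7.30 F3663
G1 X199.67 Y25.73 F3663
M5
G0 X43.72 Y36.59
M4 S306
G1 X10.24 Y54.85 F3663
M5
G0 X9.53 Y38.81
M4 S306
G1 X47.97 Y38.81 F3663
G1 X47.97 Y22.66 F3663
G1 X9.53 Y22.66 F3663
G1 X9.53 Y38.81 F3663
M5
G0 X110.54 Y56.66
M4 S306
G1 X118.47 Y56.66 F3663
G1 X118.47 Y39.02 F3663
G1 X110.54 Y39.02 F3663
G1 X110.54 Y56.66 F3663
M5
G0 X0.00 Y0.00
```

y_svg = 68.66 − y_m. Every run uses S306, so all elements get stroke `#0000ff` (engrave).

[1] open run; points: 73.69,57.09 33.07,60.87 187.14,37.32 212.79,30.63 197.22,50.42

[2] closed run; points: 17.96,4.67 30.75,4.67 30.75,21.46 17.96,21.46

[3] open run; points: 18.45,51.64 90.79,64.27 151.19,61.36 199.67,42.93

[4] open run; points: 43.72,32.07 10.24,13.81

[5] closed run; points: 9.53,29.85 47.97,29.85 47.97,46.00 9.53,46.00

[6] closed run; points: 110.54,12.00 118.47,12.00 118.47,29.64 110.54,29.64

<svg xmlns="http://www.w3.org/2000/svg" width="225.11mm" height="68.66mm" viewBox="0 0 225.11 68.66">
  <polyline points="73.69,57.09 33.07,60.87 187.14,37.32 212.79,30.63 197.22,50.42" fill="none" stroke="#0000ff"/>
  <polygon points="17.96,4.67 30.75,4.67 30.75,21.46 17.96,21.46" fill="none" stroke="#0000ff"/>
  <polyline points="18.45,51.64 90.79,64.27 151.19,61.36 199.67,42.93" fill="none" stroke="#0000ff"/>
  <polyline points="43.72,32.07 10.24,13.81" fill="none" stroke="#0000ff"/>
  <polygon points="9.53,29.85 47.97,29.85 47.97,46.00 9.53,46.00" fill="none" stroke="#0000ff"/>
  <polygon points="110.54,12.00 118.47,12.00 118.47,29.64 110.54,29.64" fill="none" stroke="#0000ff"/>
</svg>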